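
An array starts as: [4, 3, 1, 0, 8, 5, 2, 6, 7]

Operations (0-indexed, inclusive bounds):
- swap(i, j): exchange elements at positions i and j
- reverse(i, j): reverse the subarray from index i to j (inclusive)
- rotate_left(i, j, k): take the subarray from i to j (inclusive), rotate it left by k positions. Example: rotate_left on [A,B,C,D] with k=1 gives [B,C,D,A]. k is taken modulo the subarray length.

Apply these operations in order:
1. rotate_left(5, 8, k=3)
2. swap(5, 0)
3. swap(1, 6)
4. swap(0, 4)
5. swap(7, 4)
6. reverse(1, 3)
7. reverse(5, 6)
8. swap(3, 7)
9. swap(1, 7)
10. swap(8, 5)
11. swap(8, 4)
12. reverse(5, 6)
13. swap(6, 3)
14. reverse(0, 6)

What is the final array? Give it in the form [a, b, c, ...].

Answer: [7, 4, 3, 6, 1, 5, 8, 0, 2]

Derivation:
After 1 (rotate_left(5, 8, k=3)): [4, 3, 1, 0, 8, 7, 5, 2, 6]
After 2 (swap(5, 0)): [7, 3, 1, 0, 8, 4, 5, 2, 6]
After 3 (swap(1, 6)): [7, 5, 1, 0, 8, 4, 3, 2, 6]
After 4 (swap(0, 4)): [8, 5, 1, 0, 7, 4, 3, 2, 6]
After 5 (swap(7, 4)): [8, 5, 1, 0, 2, 4, 3, 7, 6]
After 6 (reverse(1, 3)): [8, 0, 1, 5, 2, 4, 3, 7, 6]
After 7 (reverse(5, 6)): [8, 0, 1, 5, 2, 3, 4, 7, 6]
After 8 (swap(3, 7)): [8, 0, 1, 7, 2, 3, 4, 5, 6]
After 9 (swap(1, 7)): [8, 5, 1, 7, 2, 3, 4, 0, 6]
After 10 (swap(8, 5)): [8, 5, 1, 7, 2, 6, 4, 0, 3]
After 11 (swap(8, 4)): [8, 5, 1, 7, 3, 6, 4, 0, 2]
After 12 (reverse(5, 6)): [8, 5, 1, 7, 3, 4, 6, 0, 2]
After 13 (swap(6, 3)): [8, 5, 1, 6, 3, 4, 7, 0, 2]
After 14 (reverse(0, 6)): [7, 4, 3, 6, 1, 5, 8, 0, 2]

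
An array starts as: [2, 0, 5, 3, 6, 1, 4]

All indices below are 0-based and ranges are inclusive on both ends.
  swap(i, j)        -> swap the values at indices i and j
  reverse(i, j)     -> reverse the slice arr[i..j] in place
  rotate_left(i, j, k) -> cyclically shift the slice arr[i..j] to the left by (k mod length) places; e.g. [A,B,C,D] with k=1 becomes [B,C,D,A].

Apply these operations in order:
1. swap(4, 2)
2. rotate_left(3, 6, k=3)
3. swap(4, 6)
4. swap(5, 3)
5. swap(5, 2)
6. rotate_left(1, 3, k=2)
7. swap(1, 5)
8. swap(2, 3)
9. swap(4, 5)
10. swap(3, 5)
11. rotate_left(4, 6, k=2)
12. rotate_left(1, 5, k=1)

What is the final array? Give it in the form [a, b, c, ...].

Answer: [2, 4, 1, 3, 5, 6, 0]

Derivation:
After 1 (swap(4, 2)): [2, 0, 6, 3, 5, 1, 4]
After 2 (rotate_left(3, 6, k=3)): [2, 0, 6, 4, 3, 5, 1]
After 3 (swap(4, 6)): [2, 0, 6, 4, 1, 5, 3]
After 4 (swap(5, 3)): [2, 0, 6, 5, 1, 4, 3]
After 5 (swap(5, 2)): [2, 0, 4, 5, 1, 6, 3]
After 6 (rotate_left(1, 3, k=2)): [2, 5, 0, 4, 1, 6, 3]
After 7 (swap(1, 5)): [2, 6, 0, 4, 1, 5, 3]
After 8 (swap(2, 3)): [2, 6, 4, 0, 1, 5, 3]
After 9 (swap(4, 5)): [2, 6, 4, 0, 5, 1, 3]
After 10 (swap(3, 5)): [2, 6, 4, 1, 5, 0, 3]
After 11 (rotate_left(4, 6, k=2)): [2, 6, 4, 1, 3, 5, 0]
After 12 (rotate_left(1, 5, k=1)): [2, 4, 1, 3, 5, 6, 0]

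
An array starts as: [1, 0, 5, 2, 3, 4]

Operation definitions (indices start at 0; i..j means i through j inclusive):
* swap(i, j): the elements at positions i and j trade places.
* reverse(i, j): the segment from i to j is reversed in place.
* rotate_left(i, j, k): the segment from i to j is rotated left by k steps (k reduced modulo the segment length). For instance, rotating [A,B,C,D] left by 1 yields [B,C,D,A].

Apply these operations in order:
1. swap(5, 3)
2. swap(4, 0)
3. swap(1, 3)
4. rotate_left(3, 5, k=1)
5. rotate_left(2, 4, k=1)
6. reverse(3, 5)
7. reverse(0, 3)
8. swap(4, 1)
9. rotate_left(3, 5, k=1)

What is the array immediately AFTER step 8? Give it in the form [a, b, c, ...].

After 1 (swap(5, 3)): [1, 0, 5, 4, 3, 2]
After 2 (swap(4, 0)): [3, 0, 5, 4, 1, 2]
After 3 (swap(1, 3)): [3, 4, 5, 0, 1, 2]
After 4 (rotate_left(3, 5, k=1)): [3, 4, 5, 1, 2, 0]
After 5 (rotate_left(2, 4, k=1)): [3, 4, 1, 2, 5, 0]
After 6 (reverse(3, 5)): [3, 4, 1, 0, 5, 2]
After 7 (reverse(0, 3)): [0, 1, 4, 3, 5, 2]
After 8 (swap(4, 1)): [0, 5, 4, 3, 1, 2]

Answer: [0, 5, 4, 3, 1, 2]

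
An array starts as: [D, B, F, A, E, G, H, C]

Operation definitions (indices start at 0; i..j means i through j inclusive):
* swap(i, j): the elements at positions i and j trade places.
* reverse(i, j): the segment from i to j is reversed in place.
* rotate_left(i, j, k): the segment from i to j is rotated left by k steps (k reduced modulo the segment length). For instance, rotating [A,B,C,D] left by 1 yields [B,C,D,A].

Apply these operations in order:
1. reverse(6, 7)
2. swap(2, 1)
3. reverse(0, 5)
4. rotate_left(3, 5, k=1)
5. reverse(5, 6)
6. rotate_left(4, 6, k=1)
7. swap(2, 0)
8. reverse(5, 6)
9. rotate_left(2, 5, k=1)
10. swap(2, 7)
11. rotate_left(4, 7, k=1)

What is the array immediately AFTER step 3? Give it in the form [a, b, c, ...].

Answer: [G, E, A, B, F, D, C, H]

Derivation:
After 1 (reverse(6, 7)): [D, B, F, A, E, G, C, H]
After 2 (swap(2, 1)): [D, F, B, A, E, G, C, H]
After 3 (reverse(0, 5)): [G, E, A, B, F, D, C, H]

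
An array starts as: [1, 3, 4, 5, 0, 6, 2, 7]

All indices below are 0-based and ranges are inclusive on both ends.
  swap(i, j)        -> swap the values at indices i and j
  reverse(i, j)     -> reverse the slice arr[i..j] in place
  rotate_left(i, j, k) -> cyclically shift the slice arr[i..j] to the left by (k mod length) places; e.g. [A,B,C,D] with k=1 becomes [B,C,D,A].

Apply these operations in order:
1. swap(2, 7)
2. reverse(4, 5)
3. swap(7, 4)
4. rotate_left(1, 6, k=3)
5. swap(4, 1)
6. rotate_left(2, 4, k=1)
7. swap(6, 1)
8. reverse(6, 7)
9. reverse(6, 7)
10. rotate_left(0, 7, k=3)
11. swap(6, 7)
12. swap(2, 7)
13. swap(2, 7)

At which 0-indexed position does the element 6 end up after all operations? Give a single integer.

After 1 (swap(2, 7)): [1, 3, 7, 5, 0, 6, 2, 4]
After 2 (reverse(4, 5)): [1, 3, 7, 5, 6, 0, 2, 4]
After 3 (swap(7, 4)): [1, 3, 7, 5, 4, 0, 2, 6]
After 4 (rotate_left(1, 6, k=3)): [1, 4, 0, 2, 3, 7, 5, 6]
After 5 (swap(4, 1)): [1, 3, 0, 2, 4, 7, 5, 6]
After 6 (rotate_left(2, 4, k=1)): [1, 3, 2, 4, 0, 7, 5, 6]
After 7 (swap(6, 1)): [1, 5, 2, 4, 0, 7, 3, 6]
After 8 (reverse(6, 7)): [1, 5, 2, 4, 0, 7, 6, 3]
After 9 (reverse(6, 7)): [1, 5, 2, 4, 0, 7, 3, 6]
After 10 (rotate_left(0, 7, k=3)): [4, 0, 7, 3, 6, 1, 5, 2]
After 11 (swap(6, 7)): [4, 0, 7, 3, 6, 1, 2, 5]
After 12 (swap(2, 7)): [4, 0, 5, 3, 6, 1, 2, 7]
After 13 (swap(2, 7)): [4, 0, 7, 3, 6, 1, 2, 5]

Answer: 4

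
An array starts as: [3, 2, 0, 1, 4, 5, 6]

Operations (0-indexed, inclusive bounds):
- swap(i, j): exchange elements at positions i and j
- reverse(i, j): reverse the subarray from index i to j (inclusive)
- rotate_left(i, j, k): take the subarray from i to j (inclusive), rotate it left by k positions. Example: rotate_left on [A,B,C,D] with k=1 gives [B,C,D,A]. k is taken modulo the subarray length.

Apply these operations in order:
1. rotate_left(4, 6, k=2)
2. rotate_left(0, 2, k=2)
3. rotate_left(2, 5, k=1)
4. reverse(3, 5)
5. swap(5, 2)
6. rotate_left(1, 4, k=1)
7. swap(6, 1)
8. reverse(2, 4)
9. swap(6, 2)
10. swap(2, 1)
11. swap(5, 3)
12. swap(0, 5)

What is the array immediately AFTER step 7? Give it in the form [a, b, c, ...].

After 1 (rotate_left(4, 6, k=2)): [3, 2, 0, 1, 6, 4, 5]
After 2 (rotate_left(0, 2, k=2)): [0, 3, 2, 1, 6, 4, 5]
After 3 (rotate_left(2, 5, k=1)): [0, 3, 1, 6, 4, 2, 5]
After 4 (reverse(3, 5)): [0, 3, 1, 2, 4, 6, 5]
After 5 (swap(5, 2)): [0, 3, 6, 2, 4, 1, 5]
After 6 (rotate_left(1, 4, k=1)): [0, 6, 2, 4, 3, 1, 5]
After 7 (swap(6, 1)): [0, 5, 2, 4, 3, 1, 6]

Answer: [0, 5, 2, 4, 3, 1, 6]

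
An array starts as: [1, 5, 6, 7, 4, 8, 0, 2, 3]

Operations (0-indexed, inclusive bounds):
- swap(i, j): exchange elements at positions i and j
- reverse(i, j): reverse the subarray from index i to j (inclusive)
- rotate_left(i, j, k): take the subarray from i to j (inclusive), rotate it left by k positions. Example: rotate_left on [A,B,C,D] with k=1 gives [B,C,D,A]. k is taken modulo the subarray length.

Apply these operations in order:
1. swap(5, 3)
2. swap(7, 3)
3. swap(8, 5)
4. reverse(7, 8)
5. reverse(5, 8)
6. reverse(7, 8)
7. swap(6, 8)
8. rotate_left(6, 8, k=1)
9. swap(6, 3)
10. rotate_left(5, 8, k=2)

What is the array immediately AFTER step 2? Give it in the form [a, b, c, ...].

Answer: [1, 5, 6, 2, 4, 7, 0, 8, 3]

Derivation:
After 1 (swap(5, 3)): [1, 5, 6, 8, 4, 7, 0, 2, 3]
After 2 (swap(7, 3)): [1, 5, 6, 2, 4, 7, 0, 8, 3]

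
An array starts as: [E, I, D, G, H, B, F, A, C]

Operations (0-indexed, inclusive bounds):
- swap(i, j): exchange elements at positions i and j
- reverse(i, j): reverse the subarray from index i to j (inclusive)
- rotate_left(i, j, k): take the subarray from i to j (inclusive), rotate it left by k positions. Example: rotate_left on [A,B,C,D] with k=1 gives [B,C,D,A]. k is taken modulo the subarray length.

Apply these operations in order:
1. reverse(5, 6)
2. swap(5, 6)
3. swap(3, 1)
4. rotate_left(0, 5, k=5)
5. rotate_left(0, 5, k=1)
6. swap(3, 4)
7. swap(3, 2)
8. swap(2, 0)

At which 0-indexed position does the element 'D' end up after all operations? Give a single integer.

After 1 (reverse(5, 6)): [E, I, D, G, H, F, B, A, C]
After 2 (swap(5, 6)): [E, I, D, G, H, B, F, A, C]
After 3 (swap(3, 1)): [E, G, D, I, H, B, F, A, C]
After 4 (rotate_left(0, 5, k=5)): [B, E, G, D, I, H, F, A, C]
After 5 (rotate_left(0, 5, k=1)): [E, G, D, I, H, B, F, A, C]
After 6 (swap(3, 4)): [E, G, D, H, I, B, F, A, C]
After 7 (swap(3, 2)): [E, G, H, D, I, B, F, A, C]
After 8 (swap(2, 0)): [H, G, E, D, I, B, F, A, C]

Answer: 3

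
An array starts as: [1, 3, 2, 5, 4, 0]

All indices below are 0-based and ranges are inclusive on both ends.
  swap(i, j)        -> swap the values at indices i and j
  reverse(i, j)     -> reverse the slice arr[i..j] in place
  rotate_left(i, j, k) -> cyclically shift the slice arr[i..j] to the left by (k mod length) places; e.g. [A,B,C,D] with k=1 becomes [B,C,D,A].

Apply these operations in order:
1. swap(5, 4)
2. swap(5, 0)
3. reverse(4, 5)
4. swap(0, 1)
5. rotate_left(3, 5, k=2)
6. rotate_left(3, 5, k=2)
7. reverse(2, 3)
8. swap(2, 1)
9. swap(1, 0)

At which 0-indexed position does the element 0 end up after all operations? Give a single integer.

Answer: 4

Derivation:
After 1 (swap(5, 4)): [1, 3, 2, 5, 0, 4]
After 2 (swap(5, 0)): [4, 3, 2, 5, 0, 1]
After 3 (reverse(4, 5)): [4, 3, 2, 5, 1, 0]
After 4 (swap(0, 1)): [3, 4, 2, 5, 1, 0]
After 5 (rotate_left(3, 5, k=2)): [3, 4, 2, 0, 5, 1]
After 6 (rotate_left(3, 5, k=2)): [3, 4, 2, 1, 0, 5]
After 7 (reverse(2, 3)): [3, 4, 1, 2, 0, 5]
After 8 (swap(2, 1)): [3, 1, 4, 2, 0, 5]
After 9 (swap(1, 0)): [1, 3, 4, 2, 0, 5]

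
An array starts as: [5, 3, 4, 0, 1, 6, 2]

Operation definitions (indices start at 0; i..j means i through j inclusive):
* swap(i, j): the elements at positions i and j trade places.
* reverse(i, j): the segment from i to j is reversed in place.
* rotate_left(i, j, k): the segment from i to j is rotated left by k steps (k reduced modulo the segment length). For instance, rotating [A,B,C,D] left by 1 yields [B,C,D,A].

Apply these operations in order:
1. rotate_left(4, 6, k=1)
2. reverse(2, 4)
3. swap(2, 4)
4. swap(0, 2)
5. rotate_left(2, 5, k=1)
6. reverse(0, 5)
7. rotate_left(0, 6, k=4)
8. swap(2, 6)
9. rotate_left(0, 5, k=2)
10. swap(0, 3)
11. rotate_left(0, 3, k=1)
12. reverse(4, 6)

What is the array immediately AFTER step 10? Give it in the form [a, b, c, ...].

Answer: [6, 5, 2, 0, 3, 4, 1]

Derivation:
After 1 (rotate_left(4, 6, k=1)): [5, 3, 4, 0, 6, 2, 1]
After 2 (reverse(2, 4)): [5, 3, 6, 0, 4, 2, 1]
After 3 (swap(2, 4)): [5, 3, 4, 0, 6, 2, 1]
After 4 (swap(0, 2)): [4, 3, 5, 0, 6, 2, 1]
After 5 (rotate_left(2, 5, k=1)): [4, 3, 0, 6, 2, 5, 1]
After 6 (reverse(0, 5)): [5, 2, 6, 0, 3, 4, 1]
After 7 (rotate_left(0, 6, k=4)): [3, 4, 1, 5, 2, 6, 0]
After 8 (swap(2, 6)): [3, 4, 0, 5, 2, 6, 1]
After 9 (rotate_left(0, 5, k=2)): [0, 5, 2, 6, 3, 4, 1]
After 10 (swap(0, 3)): [6, 5, 2, 0, 3, 4, 1]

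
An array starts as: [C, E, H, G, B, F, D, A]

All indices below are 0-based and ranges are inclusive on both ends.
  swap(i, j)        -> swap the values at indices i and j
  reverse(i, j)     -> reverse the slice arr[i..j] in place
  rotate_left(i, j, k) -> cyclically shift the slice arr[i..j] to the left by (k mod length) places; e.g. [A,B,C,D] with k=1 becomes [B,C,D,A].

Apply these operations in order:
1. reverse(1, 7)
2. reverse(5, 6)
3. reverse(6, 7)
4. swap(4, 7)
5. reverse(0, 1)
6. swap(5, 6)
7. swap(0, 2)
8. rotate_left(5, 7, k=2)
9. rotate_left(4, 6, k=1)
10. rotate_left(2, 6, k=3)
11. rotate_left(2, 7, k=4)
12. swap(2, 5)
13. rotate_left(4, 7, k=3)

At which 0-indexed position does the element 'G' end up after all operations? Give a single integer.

After 1 (reverse(1, 7)): [C, A, D, F, B, G, H, E]
After 2 (reverse(5, 6)): [C, A, D, F, B, H, G, E]
After 3 (reverse(6, 7)): [C, A, D, F, B, H, E, G]
After 4 (swap(4, 7)): [C, A, D, F, G, H, E, B]
After 5 (reverse(0, 1)): [A, C, D, F, G, H, E, B]
After 6 (swap(5, 6)): [A, C, D, F, G, E, H, B]
After 7 (swap(0, 2)): [D, C, A, F, G, E, H, B]
After 8 (rotate_left(5, 7, k=2)): [D, C, A, F, G, B, E, H]
After 9 (rotate_left(4, 6, k=1)): [D, C, A, F, B, E, G, H]
After 10 (rotate_left(2, 6, k=3)): [D, C, E, G, A, F, B, H]
After 11 (rotate_left(2, 7, k=4)): [D, C, B, H, E, G, A, F]
After 12 (swap(2, 5)): [D, C, G, H, E, B, A, F]
After 13 (rotate_left(4, 7, k=3)): [D, C, G, H, F, E, B, A]

Answer: 2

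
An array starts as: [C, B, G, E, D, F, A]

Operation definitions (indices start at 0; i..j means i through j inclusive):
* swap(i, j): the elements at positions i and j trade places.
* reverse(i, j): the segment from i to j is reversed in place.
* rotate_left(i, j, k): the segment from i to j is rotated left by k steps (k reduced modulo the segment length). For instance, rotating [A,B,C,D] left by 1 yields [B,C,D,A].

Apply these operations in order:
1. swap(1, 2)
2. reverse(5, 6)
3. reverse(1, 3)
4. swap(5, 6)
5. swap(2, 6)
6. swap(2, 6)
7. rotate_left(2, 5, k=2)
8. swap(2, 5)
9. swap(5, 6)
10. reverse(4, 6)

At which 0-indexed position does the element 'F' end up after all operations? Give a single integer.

After 1 (swap(1, 2)): [C, G, B, E, D, F, A]
After 2 (reverse(5, 6)): [C, G, B, E, D, A, F]
After 3 (reverse(1, 3)): [C, E, B, G, D, A, F]
After 4 (swap(5, 6)): [C, E, B, G, D, F, A]
After 5 (swap(2, 6)): [C, E, A, G, D, F, B]
After 6 (swap(2, 6)): [C, E, B, G, D, F, A]
After 7 (rotate_left(2, 5, k=2)): [C, E, D, F, B, G, A]
After 8 (swap(2, 5)): [C, E, G, F, B, D, A]
After 9 (swap(5, 6)): [C, E, G, F, B, A, D]
After 10 (reverse(4, 6)): [C, E, G, F, D, A, B]

Answer: 3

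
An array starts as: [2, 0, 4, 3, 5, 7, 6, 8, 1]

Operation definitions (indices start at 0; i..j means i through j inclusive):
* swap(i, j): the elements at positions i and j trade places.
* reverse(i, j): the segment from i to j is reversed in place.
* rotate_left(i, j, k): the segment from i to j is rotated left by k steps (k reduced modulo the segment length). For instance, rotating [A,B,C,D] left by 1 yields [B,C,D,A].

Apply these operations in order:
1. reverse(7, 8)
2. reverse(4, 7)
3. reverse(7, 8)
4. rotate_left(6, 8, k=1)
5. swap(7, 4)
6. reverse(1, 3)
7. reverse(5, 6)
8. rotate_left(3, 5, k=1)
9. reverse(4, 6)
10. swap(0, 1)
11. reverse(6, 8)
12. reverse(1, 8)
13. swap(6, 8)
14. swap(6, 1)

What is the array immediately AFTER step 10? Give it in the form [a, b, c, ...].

After 1 (reverse(7, 8)): [2, 0, 4, 3, 5, 7, 6, 1, 8]
After 2 (reverse(4, 7)): [2, 0, 4, 3, 1, 6, 7, 5, 8]
After 3 (reverse(7, 8)): [2, 0, 4, 3, 1, 6, 7, 8, 5]
After 4 (rotate_left(6, 8, k=1)): [2, 0, 4, 3, 1, 6, 8, 5, 7]
After 5 (swap(7, 4)): [2, 0, 4, 3, 5, 6, 8, 1, 7]
After 6 (reverse(1, 3)): [2, 3, 4, 0, 5, 6, 8, 1, 7]
After 7 (reverse(5, 6)): [2, 3, 4, 0, 5, 8, 6, 1, 7]
After 8 (rotate_left(3, 5, k=1)): [2, 3, 4, 5, 8, 0, 6, 1, 7]
After 9 (reverse(4, 6)): [2, 3, 4, 5, 6, 0, 8, 1, 7]
After 10 (swap(0, 1)): [3, 2, 4, 5, 6, 0, 8, 1, 7]

Answer: [3, 2, 4, 5, 6, 0, 8, 1, 7]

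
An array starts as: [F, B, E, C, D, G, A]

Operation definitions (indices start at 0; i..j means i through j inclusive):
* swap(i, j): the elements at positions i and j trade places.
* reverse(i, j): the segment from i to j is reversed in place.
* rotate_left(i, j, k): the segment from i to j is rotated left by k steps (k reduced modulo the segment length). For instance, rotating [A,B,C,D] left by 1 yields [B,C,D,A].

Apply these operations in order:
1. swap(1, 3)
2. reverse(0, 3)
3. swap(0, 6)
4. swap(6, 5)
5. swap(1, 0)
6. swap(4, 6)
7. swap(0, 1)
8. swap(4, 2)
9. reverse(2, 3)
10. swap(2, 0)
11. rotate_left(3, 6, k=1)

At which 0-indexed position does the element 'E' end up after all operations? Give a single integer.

Answer: 1

Derivation:
After 1 (swap(1, 3)): [F, C, E, B, D, G, A]
After 2 (reverse(0, 3)): [B, E, C, F, D, G, A]
After 3 (swap(0, 6)): [A, E, C, F, D, G, B]
After 4 (swap(6, 5)): [A, E, C, F, D, B, G]
After 5 (swap(1, 0)): [E, A, C, F, D, B, G]
After 6 (swap(4, 6)): [E, A, C, F, G, B, D]
After 7 (swap(0, 1)): [A, E, C, F, G, B, D]
After 8 (swap(4, 2)): [A, E, G, F, C, B, D]
After 9 (reverse(2, 3)): [A, E, F, G, C, B, D]
After 10 (swap(2, 0)): [F, E, A, G, C, B, D]
After 11 (rotate_left(3, 6, k=1)): [F, E, A, C, B, D, G]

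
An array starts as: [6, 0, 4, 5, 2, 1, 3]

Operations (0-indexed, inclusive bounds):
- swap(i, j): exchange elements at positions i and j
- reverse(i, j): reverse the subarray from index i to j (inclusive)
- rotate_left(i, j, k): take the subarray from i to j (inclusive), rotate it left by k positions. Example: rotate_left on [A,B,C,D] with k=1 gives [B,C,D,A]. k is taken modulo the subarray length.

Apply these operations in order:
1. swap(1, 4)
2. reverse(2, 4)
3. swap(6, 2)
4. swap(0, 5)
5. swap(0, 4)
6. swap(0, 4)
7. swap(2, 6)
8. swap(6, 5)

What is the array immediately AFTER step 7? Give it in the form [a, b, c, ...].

After 1 (swap(1, 4)): [6, 2, 4, 5, 0, 1, 3]
After 2 (reverse(2, 4)): [6, 2, 0, 5, 4, 1, 3]
After 3 (swap(6, 2)): [6, 2, 3, 5, 4, 1, 0]
After 4 (swap(0, 5)): [1, 2, 3, 5, 4, 6, 0]
After 5 (swap(0, 4)): [4, 2, 3, 5, 1, 6, 0]
After 6 (swap(0, 4)): [1, 2, 3, 5, 4, 6, 0]
After 7 (swap(2, 6)): [1, 2, 0, 5, 4, 6, 3]

Answer: [1, 2, 0, 5, 4, 6, 3]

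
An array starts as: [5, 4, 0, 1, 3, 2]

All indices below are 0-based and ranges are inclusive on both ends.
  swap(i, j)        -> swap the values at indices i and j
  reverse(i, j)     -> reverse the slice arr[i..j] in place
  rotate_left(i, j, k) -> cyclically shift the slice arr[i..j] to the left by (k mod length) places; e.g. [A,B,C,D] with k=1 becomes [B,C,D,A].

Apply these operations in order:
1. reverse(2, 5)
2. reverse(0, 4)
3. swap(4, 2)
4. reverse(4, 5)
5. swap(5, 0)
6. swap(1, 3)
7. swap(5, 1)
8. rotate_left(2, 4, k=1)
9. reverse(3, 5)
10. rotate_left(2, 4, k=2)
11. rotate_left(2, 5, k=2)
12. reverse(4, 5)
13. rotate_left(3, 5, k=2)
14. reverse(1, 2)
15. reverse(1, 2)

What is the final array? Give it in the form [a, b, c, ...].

After 1 (reverse(2, 5)): [5, 4, 2, 3, 1, 0]
After 2 (reverse(0, 4)): [1, 3, 2, 4, 5, 0]
After 3 (swap(4, 2)): [1, 3, 5, 4, 2, 0]
After 4 (reverse(4, 5)): [1, 3, 5, 4, 0, 2]
After 5 (swap(5, 0)): [2, 3, 5, 4, 0, 1]
After 6 (swap(1, 3)): [2, 4, 5, 3, 0, 1]
After 7 (swap(5, 1)): [2, 1, 5, 3, 0, 4]
After 8 (rotate_left(2, 4, k=1)): [2, 1, 3, 0, 5, 4]
After 9 (reverse(3, 5)): [2, 1, 3, 4, 5, 0]
After 10 (rotate_left(2, 4, k=2)): [2, 1, 5, 3, 4, 0]
After 11 (rotate_left(2, 5, k=2)): [2, 1, 4, 0, 5, 3]
After 12 (reverse(4, 5)): [2, 1, 4, 0, 3, 5]
After 13 (rotate_left(3, 5, k=2)): [2, 1, 4, 5, 0, 3]
After 14 (reverse(1, 2)): [2, 4, 1, 5, 0, 3]
After 15 (reverse(1, 2)): [2, 1, 4, 5, 0, 3]

Answer: [2, 1, 4, 5, 0, 3]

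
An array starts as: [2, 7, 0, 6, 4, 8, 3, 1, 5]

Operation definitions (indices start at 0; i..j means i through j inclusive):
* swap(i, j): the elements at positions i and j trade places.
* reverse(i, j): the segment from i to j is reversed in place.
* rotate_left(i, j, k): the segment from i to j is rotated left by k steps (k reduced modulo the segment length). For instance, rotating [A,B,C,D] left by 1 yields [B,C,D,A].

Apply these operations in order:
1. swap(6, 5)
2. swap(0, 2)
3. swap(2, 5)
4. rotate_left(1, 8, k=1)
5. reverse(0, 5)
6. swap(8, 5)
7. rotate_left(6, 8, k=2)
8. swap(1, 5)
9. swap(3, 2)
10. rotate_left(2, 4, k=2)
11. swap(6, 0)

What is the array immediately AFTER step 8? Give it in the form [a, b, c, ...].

Answer: [8, 7, 4, 6, 3, 2, 0, 1, 5]

Derivation:
After 1 (swap(6, 5)): [2, 7, 0, 6, 4, 3, 8, 1, 5]
After 2 (swap(0, 2)): [0, 7, 2, 6, 4, 3, 8, 1, 5]
After 3 (swap(2, 5)): [0, 7, 3, 6, 4, 2, 8, 1, 5]
After 4 (rotate_left(1, 8, k=1)): [0, 3, 6, 4, 2, 8, 1, 5, 7]
After 5 (reverse(0, 5)): [8, 2, 4, 6, 3, 0, 1, 5, 7]
After 6 (swap(8, 5)): [8, 2, 4, 6, 3, 7, 1, 5, 0]
After 7 (rotate_left(6, 8, k=2)): [8, 2, 4, 6, 3, 7, 0, 1, 5]
After 8 (swap(1, 5)): [8, 7, 4, 6, 3, 2, 0, 1, 5]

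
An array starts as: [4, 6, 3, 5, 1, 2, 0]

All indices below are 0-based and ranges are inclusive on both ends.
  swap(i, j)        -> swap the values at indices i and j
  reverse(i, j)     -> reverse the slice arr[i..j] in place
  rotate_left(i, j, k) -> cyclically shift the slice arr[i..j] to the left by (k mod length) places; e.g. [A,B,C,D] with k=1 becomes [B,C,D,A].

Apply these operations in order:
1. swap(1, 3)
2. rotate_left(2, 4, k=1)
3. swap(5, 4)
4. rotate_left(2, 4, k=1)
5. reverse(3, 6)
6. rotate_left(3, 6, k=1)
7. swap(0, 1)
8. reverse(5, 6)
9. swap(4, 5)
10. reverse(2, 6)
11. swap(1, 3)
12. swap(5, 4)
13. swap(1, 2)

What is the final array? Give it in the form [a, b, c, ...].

Answer: [5, 2, 6, 4, 3, 0, 1]

Derivation:
After 1 (swap(1, 3)): [4, 5, 3, 6, 1, 2, 0]
After 2 (rotate_left(2, 4, k=1)): [4, 5, 6, 1, 3, 2, 0]
After 3 (swap(5, 4)): [4, 5, 6, 1, 2, 3, 0]
After 4 (rotate_left(2, 4, k=1)): [4, 5, 1, 2, 6, 3, 0]
After 5 (reverse(3, 6)): [4, 5, 1, 0, 3, 6, 2]
After 6 (rotate_left(3, 6, k=1)): [4, 5, 1, 3, 6, 2, 0]
After 7 (swap(0, 1)): [5, 4, 1, 3, 6, 2, 0]
After 8 (reverse(5, 6)): [5, 4, 1, 3, 6, 0, 2]
After 9 (swap(4, 5)): [5, 4, 1, 3, 0, 6, 2]
After 10 (reverse(2, 6)): [5, 4, 2, 6, 0, 3, 1]
After 11 (swap(1, 3)): [5, 6, 2, 4, 0, 3, 1]
After 12 (swap(5, 4)): [5, 6, 2, 4, 3, 0, 1]
After 13 (swap(1, 2)): [5, 2, 6, 4, 3, 0, 1]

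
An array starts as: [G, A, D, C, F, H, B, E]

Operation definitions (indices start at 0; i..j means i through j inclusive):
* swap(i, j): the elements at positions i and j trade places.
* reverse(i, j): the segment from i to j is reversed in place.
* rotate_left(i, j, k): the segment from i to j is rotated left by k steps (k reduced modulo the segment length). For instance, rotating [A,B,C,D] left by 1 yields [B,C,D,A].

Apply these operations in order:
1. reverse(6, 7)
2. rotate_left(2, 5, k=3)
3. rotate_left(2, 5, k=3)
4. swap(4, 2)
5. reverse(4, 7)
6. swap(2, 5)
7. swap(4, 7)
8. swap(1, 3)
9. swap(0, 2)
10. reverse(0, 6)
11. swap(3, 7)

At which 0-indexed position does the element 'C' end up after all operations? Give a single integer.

After 1 (reverse(6, 7)): [G, A, D, C, F, H, E, B]
After 2 (rotate_left(2, 5, k=3)): [G, A, H, D, C, F, E, B]
After 3 (rotate_left(2, 5, k=3)): [G, A, F, H, D, C, E, B]
After 4 (swap(4, 2)): [G, A, D, H, F, C, E, B]
After 5 (reverse(4, 7)): [G, A, D, H, B, E, C, F]
After 6 (swap(2, 5)): [G, A, E, H, B, D, C, F]
After 7 (swap(4, 7)): [G, A, E, H, F, D, C, B]
After 8 (swap(1, 3)): [G, H, E, A, F, D, C, B]
After 9 (swap(0, 2)): [E, H, G, A, F, D, C, B]
After 10 (reverse(0, 6)): [C, D, F, A, G, H, E, B]
After 11 (swap(3, 7)): [C, D, F, B, G, H, E, A]

Answer: 0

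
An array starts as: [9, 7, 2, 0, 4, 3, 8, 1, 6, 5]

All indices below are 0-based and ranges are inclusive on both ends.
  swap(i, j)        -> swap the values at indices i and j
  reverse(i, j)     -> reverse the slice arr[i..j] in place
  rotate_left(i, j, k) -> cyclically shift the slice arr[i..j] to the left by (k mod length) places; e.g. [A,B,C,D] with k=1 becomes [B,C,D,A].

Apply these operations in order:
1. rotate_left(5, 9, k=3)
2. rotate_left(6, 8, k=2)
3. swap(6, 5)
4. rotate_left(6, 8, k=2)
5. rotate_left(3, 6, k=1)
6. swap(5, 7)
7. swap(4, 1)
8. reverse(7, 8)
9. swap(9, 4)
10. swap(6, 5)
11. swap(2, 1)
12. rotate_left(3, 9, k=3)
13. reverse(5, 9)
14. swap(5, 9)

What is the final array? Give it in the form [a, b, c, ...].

Answer: [9, 2, 8, 6, 5, 3, 1, 4, 7, 0]

Derivation:
After 1 (rotate_left(5, 9, k=3)): [9, 7, 2, 0, 4, 6, 5, 3, 8, 1]
After 2 (rotate_left(6, 8, k=2)): [9, 7, 2, 0, 4, 6, 8, 5, 3, 1]
After 3 (swap(6, 5)): [9, 7, 2, 0, 4, 8, 6, 5, 3, 1]
After 4 (rotate_left(6, 8, k=2)): [9, 7, 2, 0, 4, 8, 3, 6, 5, 1]
After 5 (rotate_left(3, 6, k=1)): [9, 7, 2, 4, 8, 3, 0, 6, 5, 1]
After 6 (swap(5, 7)): [9, 7, 2, 4, 8, 6, 0, 3, 5, 1]
After 7 (swap(4, 1)): [9, 8, 2, 4, 7, 6, 0, 3, 5, 1]
After 8 (reverse(7, 8)): [9, 8, 2, 4, 7, 6, 0, 5, 3, 1]
After 9 (swap(9, 4)): [9, 8, 2, 4, 1, 6, 0, 5, 3, 7]
After 10 (swap(6, 5)): [9, 8, 2, 4, 1, 0, 6, 5, 3, 7]
After 11 (swap(2, 1)): [9, 2, 8, 4, 1, 0, 6, 5, 3, 7]
After 12 (rotate_left(3, 9, k=3)): [9, 2, 8, 6, 5, 3, 7, 4, 1, 0]
After 13 (reverse(5, 9)): [9, 2, 8, 6, 5, 0, 1, 4, 7, 3]
After 14 (swap(5, 9)): [9, 2, 8, 6, 5, 3, 1, 4, 7, 0]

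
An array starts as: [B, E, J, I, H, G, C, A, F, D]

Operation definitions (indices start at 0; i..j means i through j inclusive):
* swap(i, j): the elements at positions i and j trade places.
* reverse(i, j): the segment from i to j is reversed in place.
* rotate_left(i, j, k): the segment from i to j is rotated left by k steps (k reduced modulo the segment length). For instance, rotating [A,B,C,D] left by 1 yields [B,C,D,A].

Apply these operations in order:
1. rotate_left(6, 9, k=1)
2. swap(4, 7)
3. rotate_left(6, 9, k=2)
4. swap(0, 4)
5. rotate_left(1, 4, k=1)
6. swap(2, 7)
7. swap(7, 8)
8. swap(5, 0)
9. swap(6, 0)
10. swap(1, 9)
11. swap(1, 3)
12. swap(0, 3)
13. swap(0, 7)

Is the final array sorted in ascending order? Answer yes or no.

Answer: yes

Derivation:
After 1 (rotate_left(6, 9, k=1)): [B, E, J, I, H, G, A, F, D, C]
After 2 (swap(4, 7)): [B, E, J, I, F, G, A, H, D, C]
After 3 (rotate_left(6, 9, k=2)): [B, E, J, I, F, G, D, C, A, H]
After 4 (swap(0, 4)): [F, E, J, I, B, G, D, C, A, H]
After 5 (rotate_left(1, 4, k=1)): [F, J, I, B, E, G, D, C, A, H]
After 6 (swap(2, 7)): [F, J, C, B, E, G, D, I, A, H]
After 7 (swap(7, 8)): [F, J, C, B, E, G, D, A, I, H]
After 8 (swap(5, 0)): [G, J, C, B, E, F, D, A, I, H]
After 9 (swap(6, 0)): [D, J, C, B, E, F, G, A, I, H]
After 10 (swap(1, 9)): [D, H, C, B, E, F, G, A, I, J]
After 11 (swap(1, 3)): [D, B, C, H, E, F, G, A, I, J]
After 12 (swap(0, 3)): [H, B, C, D, E, F, G, A, I, J]
After 13 (swap(0, 7)): [A, B, C, D, E, F, G, H, I, J]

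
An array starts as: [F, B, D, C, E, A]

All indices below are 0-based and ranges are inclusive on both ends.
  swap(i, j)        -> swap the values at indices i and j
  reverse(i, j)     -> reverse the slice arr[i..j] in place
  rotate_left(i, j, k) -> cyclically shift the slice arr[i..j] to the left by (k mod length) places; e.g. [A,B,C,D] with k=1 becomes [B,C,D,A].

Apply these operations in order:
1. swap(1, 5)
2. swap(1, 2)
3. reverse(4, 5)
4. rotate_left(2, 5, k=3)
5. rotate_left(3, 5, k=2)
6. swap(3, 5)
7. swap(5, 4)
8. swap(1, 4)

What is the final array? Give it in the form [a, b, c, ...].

After 1 (swap(1, 5)): [F, A, D, C, E, B]
After 2 (swap(1, 2)): [F, D, A, C, E, B]
After 3 (reverse(4, 5)): [F, D, A, C, B, E]
After 4 (rotate_left(2, 5, k=3)): [F, D, E, A, C, B]
After 5 (rotate_left(3, 5, k=2)): [F, D, E, B, A, C]
After 6 (swap(3, 5)): [F, D, E, C, A, B]
After 7 (swap(5, 4)): [F, D, E, C, B, A]
After 8 (swap(1, 4)): [F, B, E, C, D, A]

Answer: [F, B, E, C, D, A]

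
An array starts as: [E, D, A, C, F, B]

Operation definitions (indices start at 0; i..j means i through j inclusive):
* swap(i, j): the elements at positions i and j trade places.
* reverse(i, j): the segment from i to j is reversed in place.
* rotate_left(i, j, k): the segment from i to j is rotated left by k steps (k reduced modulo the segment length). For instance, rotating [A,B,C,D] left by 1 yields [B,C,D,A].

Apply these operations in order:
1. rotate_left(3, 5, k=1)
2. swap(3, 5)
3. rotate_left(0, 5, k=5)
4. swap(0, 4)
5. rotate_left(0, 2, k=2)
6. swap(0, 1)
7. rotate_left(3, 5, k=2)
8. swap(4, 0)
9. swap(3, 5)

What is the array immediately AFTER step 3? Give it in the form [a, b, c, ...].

After 1 (rotate_left(3, 5, k=1)): [E, D, A, F, B, C]
After 2 (swap(3, 5)): [E, D, A, C, B, F]
After 3 (rotate_left(0, 5, k=5)): [F, E, D, A, C, B]

Answer: [F, E, D, A, C, B]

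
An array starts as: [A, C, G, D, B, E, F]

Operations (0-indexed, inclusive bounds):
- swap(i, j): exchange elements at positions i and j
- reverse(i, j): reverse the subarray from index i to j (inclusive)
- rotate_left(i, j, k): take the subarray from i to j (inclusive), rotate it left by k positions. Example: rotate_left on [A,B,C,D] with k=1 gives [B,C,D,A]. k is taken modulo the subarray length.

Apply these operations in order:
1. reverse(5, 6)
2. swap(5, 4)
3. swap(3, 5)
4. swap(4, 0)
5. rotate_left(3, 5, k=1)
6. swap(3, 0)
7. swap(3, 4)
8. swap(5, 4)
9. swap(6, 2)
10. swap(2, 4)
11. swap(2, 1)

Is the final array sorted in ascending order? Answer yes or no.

After 1 (reverse(5, 6)): [A, C, G, D, B, F, E]
After 2 (swap(5, 4)): [A, C, G, D, F, B, E]
After 3 (swap(3, 5)): [A, C, G, B, F, D, E]
After 4 (swap(4, 0)): [F, C, G, B, A, D, E]
After 5 (rotate_left(3, 5, k=1)): [F, C, G, A, D, B, E]
After 6 (swap(3, 0)): [A, C, G, F, D, B, E]
After 7 (swap(3, 4)): [A, C, G, D, F, B, E]
After 8 (swap(5, 4)): [A, C, G, D, B, F, E]
After 9 (swap(6, 2)): [A, C, E, D, B, F, G]
After 10 (swap(2, 4)): [A, C, B, D, E, F, G]
After 11 (swap(2, 1)): [A, B, C, D, E, F, G]

Answer: yes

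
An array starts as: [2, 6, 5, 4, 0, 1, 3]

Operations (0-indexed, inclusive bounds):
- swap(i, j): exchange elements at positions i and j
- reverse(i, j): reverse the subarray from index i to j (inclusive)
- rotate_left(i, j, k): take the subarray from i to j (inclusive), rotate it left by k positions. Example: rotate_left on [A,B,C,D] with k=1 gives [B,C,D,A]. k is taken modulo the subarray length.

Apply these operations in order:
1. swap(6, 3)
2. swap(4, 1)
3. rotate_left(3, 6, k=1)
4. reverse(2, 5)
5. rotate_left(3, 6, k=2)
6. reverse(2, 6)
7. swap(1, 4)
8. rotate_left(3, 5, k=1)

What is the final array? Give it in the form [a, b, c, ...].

After 1 (swap(6, 3)): [2, 6, 5, 3, 0, 1, 4]
After 2 (swap(4, 1)): [2, 0, 5, 3, 6, 1, 4]
After 3 (rotate_left(3, 6, k=1)): [2, 0, 5, 6, 1, 4, 3]
After 4 (reverse(2, 5)): [2, 0, 4, 1, 6, 5, 3]
After 5 (rotate_left(3, 6, k=2)): [2, 0, 4, 5, 3, 1, 6]
After 6 (reverse(2, 6)): [2, 0, 6, 1, 3, 5, 4]
After 7 (swap(1, 4)): [2, 3, 6, 1, 0, 5, 4]
After 8 (rotate_left(3, 5, k=1)): [2, 3, 6, 0, 5, 1, 4]

Answer: [2, 3, 6, 0, 5, 1, 4]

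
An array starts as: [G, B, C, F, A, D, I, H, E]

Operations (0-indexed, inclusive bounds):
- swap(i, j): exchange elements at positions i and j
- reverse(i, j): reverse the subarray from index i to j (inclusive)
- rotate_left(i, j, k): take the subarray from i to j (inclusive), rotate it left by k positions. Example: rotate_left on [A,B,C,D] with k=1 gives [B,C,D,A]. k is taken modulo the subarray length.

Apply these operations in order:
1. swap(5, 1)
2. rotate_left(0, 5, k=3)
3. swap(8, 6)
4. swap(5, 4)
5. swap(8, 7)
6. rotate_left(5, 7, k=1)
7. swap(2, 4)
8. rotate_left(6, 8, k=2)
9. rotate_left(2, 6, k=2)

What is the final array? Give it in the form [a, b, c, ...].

Answer: [F, A, B, E, H, C, G, I, D]

Derivation:
After 1 (swap(5, 1)): [G, D, C, F, A, B, I, H, E]
After 2 (rotate_left(0, 5, k=3)): [F, A, B, G, D, C, I, H, E]
After 3 (swap(8, 6)): [F, A, B, G, D, C, E, H, I]
After 4 (swap(5, 4)): [F, A, B, G, C, D, E, H, I]
After 5 (swap(8, 7)): [F, A, B, G, C, D, E, I, H]
After 6 (rotate_left(5, 7, k=1)): [F, A, B, G, C, E, I, D, H]
After 7 (swap(2, 4)): [F, A, C, G, B, E, I, D, H]
After 8 (rotate_left(6, 8, k=2)): [F, A, C, G, B, E, H, I, D]
After 9 (rotate_left(2, 6, k=2)): [F, A, B, E, H, C, G, I, D]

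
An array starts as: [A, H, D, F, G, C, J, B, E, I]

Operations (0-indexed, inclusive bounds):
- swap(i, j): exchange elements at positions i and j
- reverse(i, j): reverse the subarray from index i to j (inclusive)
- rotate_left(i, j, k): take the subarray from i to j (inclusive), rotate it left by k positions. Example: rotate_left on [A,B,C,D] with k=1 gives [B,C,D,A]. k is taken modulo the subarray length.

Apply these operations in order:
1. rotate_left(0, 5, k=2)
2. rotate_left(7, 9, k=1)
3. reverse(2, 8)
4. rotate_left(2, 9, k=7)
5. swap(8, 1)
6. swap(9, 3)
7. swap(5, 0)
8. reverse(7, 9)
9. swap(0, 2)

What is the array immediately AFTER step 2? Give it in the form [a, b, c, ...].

After 1 (rotate_left(0, 5, k=2)): [D, F, G, C, A, H, J, B, E, I]
After 2 (rotate_left(7, 9, k=1)): [D, F, G, C, A, H, J, E, I, B]

Answer: [D, F, G, C, A, H, J, E, I, B]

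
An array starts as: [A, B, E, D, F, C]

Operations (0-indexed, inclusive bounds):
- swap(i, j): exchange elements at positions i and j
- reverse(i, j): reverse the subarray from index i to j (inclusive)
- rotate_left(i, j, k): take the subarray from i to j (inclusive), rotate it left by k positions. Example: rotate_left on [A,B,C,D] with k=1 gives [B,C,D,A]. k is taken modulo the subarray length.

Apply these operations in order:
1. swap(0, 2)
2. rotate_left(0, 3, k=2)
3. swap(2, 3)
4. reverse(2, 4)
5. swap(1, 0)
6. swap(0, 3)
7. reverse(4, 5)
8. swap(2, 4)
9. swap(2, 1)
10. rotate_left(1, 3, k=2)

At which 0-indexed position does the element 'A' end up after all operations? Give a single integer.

Answer: 3

Derivation:
After 1 (swap(0, 2)): [E, B, A, D, F, C]
After 2 (rotate_left(0, 3, k=2)): [A, D, E, B, F, C]
After 3 (swap(2, 3)): [A, D, B, E, F, C]
After 4 (reverse(2, 4)): [A, D, F, E, B, C]
After 5 (swap(1, 0)): [D, A, F, E, B, C]
After 6 (swap(0, 3)): [E, A, F, D, B, C]
After 7 (reverse(4, 5)): [E, A, F, D, C, B]
After 8 (swap(2, 4)): [E, A, C, D, F, B]
After 9 (swap(2, 1)): [E, C, A, D, F, B]
After 10 (rotate_left(1, 3, k=2)): [E, D, C, A, F, B]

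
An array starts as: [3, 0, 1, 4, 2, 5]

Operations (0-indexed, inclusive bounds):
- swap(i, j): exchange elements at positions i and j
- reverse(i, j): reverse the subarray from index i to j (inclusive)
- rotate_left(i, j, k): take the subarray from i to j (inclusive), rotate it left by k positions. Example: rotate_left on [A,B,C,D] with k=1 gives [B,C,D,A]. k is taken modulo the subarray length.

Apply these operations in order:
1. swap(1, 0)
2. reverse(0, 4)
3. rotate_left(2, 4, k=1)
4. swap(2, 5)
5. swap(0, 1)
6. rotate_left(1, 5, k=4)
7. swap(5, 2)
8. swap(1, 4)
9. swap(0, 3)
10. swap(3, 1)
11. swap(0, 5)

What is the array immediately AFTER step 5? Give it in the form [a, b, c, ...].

After 1 (swap(1, 0)): [0, 3, 1, 4, 2, 5]
After 2 (reverse(0, 4)): [2, 4, 1, 3, 0, 5]
After 3 (rotate_left(2, 4, k=1)): [2, 4, 3, 0, 1, 5]
After 4 (swap(2, 5)): [2, 4, 5, 0, 1, 3]
After 5 (swap(0, 1)): [4, 2, 5, 0, 1, 3]

Answer: [4, 2, 5, 0, 1, 3]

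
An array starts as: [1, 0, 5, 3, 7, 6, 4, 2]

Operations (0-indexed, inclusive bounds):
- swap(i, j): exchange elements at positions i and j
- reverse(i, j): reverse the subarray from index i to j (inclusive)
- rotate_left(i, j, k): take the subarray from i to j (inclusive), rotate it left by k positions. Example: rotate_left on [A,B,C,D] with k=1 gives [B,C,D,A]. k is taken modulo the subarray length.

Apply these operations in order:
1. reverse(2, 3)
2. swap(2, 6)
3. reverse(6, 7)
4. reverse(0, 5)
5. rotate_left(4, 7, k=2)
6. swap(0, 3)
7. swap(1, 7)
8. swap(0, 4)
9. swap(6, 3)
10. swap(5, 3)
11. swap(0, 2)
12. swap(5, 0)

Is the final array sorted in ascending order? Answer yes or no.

After 1 (reverse(2, 3)): [1, 0, 3, 5, 7, 6, 4, 2]
After 2 (swap(2, 6)): [1, 0, 4, 5, 7, 6, 3, 2]
After 3 (reverse(6, 7)): [1, 0, 4, 5, 7, 6, 2, 3]
After 4 (reverse(0, 5)): [6, 7, 5, 4, 0, 1, 2, 3]
After 5 (rotate_left(4, 7, k=2)): [6, 7, 5, 4, 2, 3, 0, 1]
After 6 (swap(0, 3)): [4, 7, 5, 6, 2, 3, 0, 1]
After 7 (swap(1, 7)): [4, 1, 5, 6, 2, 3, 0, 7]
After 8 (swap(0, 4)): [2, 1, 5, 6, 4, 3, 0, 7]
After 9 (swap(6, 3)): [2, 1, 5, 0, 4, 3, 6, 7]
After 10 (swap(5, 3)): [2, 1, 5, 3, 4, 0, 6, 7]
After 11 (swap(0, 2)): [5, 1, 2, 3, 4, 0, 6, 7]
After 12 (swap(5, 0)): [0, 1, 2, 3, 4, 5, 6, 7]

Answer: yes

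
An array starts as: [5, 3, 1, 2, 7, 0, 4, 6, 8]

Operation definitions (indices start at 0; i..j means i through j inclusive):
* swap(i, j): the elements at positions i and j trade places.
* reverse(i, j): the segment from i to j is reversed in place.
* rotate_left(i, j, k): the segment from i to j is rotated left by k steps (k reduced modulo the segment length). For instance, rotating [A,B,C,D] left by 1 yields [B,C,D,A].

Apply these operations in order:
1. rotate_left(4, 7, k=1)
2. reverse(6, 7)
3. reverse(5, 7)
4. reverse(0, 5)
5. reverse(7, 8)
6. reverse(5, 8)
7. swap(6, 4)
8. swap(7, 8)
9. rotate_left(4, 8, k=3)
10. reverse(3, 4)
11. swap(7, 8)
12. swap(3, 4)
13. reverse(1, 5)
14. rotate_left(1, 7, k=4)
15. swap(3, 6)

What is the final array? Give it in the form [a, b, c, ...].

After 1 (rotate_left(4, 7, k=1)): [5, 3, 1, 2, 0, 4, 6, 7, 8]
After 2 (reverse(6, 7)): [5, 3, 1, 2, 0, 4, 7, 6, 8]
After 3 (reverse(5, 7)): [5, 3, 1, 2, 0, 6, 7, 4, 8]
After 4 (reverse(0, 5)): [6, 0, 2, 1, 3, 5, 7, 4, 8]
After 5 (reverse(7, 8)): [6, 0, 2, 1, 3, 5, 7, 8, 4]
After 6 (reverse(5, 8)): [6, 0, 2, 1, 3, 4, 8, 7, 5]
After 7 (swap(6, 4)): [6, 0, 2, 1, 8, 4, 3, 7, 5]
After 8 (swap(7, 8)): [6, 0, 2, 1, 8, 4, 3, 5, 7]
After 9 (rotate_left(4, 8, k=3)): [6, 0, 2, 1, 5, 7, 8, 4, 3]
After 10 (reverse(3, 4)): [6, 0, 2, 5, 1, 7, 8, 4, 3]
After 11 (swap(7, 8)): [6, 0, 2, 5, 1, 7, 8, 3, 4]
After 12 (swap(3, 4)): [6, 0, 2, 1, 5, 7, 8, 3, 4]
After 13 (reverse(1, 5)): [6, 7, 5, 1, 2, 0, 8, 3, 4]
After 14 (rotate_left(1, 7, k=4)): [6, 0, 8, 3, 7, 5, 1, 2, 4]
After 15 (swap(3, 6)): [6, 0, 8, 1, 7, 5, 3, 2, 4]

Answer: [6, 0, 8, 1, 7, 5, 3, 2, 4]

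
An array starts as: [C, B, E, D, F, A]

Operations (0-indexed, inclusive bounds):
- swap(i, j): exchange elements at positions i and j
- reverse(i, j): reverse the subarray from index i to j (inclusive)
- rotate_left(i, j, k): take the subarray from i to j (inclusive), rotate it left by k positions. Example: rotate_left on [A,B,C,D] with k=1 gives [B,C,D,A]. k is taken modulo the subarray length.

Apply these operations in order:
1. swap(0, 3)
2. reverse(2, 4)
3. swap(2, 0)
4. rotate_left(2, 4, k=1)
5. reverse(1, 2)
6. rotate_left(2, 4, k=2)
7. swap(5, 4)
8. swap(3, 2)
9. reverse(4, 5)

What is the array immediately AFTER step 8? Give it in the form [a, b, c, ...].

After 1 (swap(0, 3)): [D, B, E, C, F, A]
After 2 (reverse(2, 4)): [D, B, F, C, E, A]
After 3 (swap(2, 0)): [F, B, D, C, E, A]
After 4 (rotate_left(2, 4, k=1)): [F, B, C, E, D, A]
After 5 (reverse(1, 2)): [F, C, B, E, D, A]
After 6 (rotate_left(2, 4, k=2)): [F, C, D, B, E, A]
After 7 (swap(5, 4)): [F, C, D, B, A, E]
After 8 (swap(3, 2)): [F, C, B, D, A, E]

Answer: [F, C, B, D, A, E]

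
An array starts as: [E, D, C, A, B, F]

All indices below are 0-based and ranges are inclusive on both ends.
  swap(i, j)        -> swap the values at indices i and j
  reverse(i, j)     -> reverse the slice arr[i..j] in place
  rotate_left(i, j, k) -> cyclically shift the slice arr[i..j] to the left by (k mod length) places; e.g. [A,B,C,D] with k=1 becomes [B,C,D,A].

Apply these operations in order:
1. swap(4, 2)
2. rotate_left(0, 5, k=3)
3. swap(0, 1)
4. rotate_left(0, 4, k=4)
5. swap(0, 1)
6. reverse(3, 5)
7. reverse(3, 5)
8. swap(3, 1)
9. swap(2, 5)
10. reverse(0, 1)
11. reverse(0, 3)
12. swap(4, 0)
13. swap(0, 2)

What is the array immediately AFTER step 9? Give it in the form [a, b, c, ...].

Answer: [C, F, B, D, E, A]

Derivation:
After 1 (swap(4, 2)): [E, D, B, A, C, F]
After 2 (rotate_left(0, 5, k=3)): [A, C, F, E, D, B]
After 3 (swap(0, 1)): [C, A, F, E, D, B]
After 4 (rotate_left(0, 4, k=4)): [D, C, A, F, E, B]
After 5 (swap(0, 1)): [C, D, A, F, E, B]
After 6 (reverse(3, 5)): [C, D, A, B, E, F]
After 7 (reverse(3, 5)): [C, D, A, F, E, B]
After 8 (swap(3, 1)): [C, F, A, D, E, B]
After 9 (swap(2, 5)): [C, F, B, D, E, A]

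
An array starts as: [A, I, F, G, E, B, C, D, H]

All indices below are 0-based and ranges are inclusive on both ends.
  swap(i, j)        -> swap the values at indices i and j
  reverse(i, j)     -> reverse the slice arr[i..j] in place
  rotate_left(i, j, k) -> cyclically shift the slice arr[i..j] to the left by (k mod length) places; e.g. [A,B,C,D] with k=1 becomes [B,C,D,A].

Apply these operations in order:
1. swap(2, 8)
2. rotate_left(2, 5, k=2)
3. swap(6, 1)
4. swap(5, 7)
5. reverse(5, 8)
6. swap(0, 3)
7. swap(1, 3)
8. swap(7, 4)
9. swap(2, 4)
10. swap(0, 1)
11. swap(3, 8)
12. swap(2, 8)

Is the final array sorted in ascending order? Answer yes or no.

After 1 (swap(2, 8)): [A, I, H, G, E, B, C, D, F]
After 2 (rotate_left(2, 5, k=2)): [A, I, E, B, H, G, C, D, F]
After 3 (swap(6, 1)): [A, C, E, B, H, G, I, D, F]
After 4 (swap(5, 7)): [A, C, E, B, H, D, I, G, F]
After 5 (reverse(5, 8)): [A, C, E, B, H, F, G, I, D]
After 6 (swap(0, 3)): [B, C, E, A, H, F, G, I, D]
After 7 (swap(1, 3)): [B, A, E, C, H, F, G, I, D]
After 8 (swap(7, 4)): [B, A, E, C, I, F, G, H, D]
After 9 (swap(2, 4)): [B, A, I, C, E, F, G, H, D]
After 10 (swap(0, 1)): [A, B, I, C, E, F, G, H, D]
After 11 (swap(3, 8)): [A, B, I, D, E, F, G, H, C]
After 12 (swap(2, 8)): [A, B, C, D, E, F, G, H, I]

Answer: yes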